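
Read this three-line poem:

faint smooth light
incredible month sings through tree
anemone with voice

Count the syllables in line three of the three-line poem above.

Line three: anemone (4), with (1), voice (1) → 6

6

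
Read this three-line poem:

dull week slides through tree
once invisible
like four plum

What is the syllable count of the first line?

5

The first line: dull (1), week (1), slides (1), through (1), tree (1) → 5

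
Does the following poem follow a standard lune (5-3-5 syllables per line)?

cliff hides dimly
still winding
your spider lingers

Line 1: cliff(1) + hides(1) + dimly(2) = 4 (expected 5)
Line 2: still(1) + winding(2) = 3 ✓
Line 3: your(1) + spider(2) + lingers(2) = 5 ✓

No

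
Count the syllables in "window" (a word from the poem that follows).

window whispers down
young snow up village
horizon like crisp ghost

"window" has 2 syllables.

2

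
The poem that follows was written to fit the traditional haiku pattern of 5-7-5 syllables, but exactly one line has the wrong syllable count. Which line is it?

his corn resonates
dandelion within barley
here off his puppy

Line 2

Line 1: his(1) + corn(1) + resonates(3) = 5 ✓
Line 2: dandelion(4) + within(2) + barley(2) = 8 (expected 7)
Line 3: here(1) + off(1) + his(1) + puppy(2) = 5 ✓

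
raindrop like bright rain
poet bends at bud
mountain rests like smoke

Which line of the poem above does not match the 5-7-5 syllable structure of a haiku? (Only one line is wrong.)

Line 2

Line 1: "raindrop like bright rain": 2+1+1+1 = 5 ✓
Line 2: "poet bends at bud": 2+1+1+1 = 5 (expected 7)
Line 3: "mountain rests like smoke": 2+1+1+1 = 5 ✓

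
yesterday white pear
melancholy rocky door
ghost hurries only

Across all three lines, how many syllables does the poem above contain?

17

Line 1: yesterday(3) + white(1) + pear(1) = 5
Line 2: melancholy(4) + rocky(2) + door(1) = 7
Line 3: ghost(1) + hurries(2) + only(2) = 5
Total: 5 + 7 + 5 = 17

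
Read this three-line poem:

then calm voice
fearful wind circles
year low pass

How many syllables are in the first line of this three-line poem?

3

The first line: then(1) + calm(1) + voice(1) = 3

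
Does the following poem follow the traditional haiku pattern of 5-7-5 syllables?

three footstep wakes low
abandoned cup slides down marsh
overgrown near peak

Yes

Line 1: three(1) + footstep(2) + wakes(1) + low(1) = 5 ✓
Line 2: abandoned(3) + cup(1) + slides(1) + down(1) + marsh(1) = 7 ✓
Line 3: overgrown(3) + near(1) + peak(1) = 5 ✓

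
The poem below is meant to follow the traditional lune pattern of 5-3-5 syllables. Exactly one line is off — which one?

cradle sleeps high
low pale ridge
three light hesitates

Line 1

Line 1: "cradle sleeps high": 2+1+1 = 4 (expected 5)
Line 2: "low pale ridge": 1+1+1 = 3 ✓
Line 3: "three light hesitates": 1+1+3 = 5 ✓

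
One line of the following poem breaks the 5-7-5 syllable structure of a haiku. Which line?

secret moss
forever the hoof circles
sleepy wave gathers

Line 1

Line 1: secret(2) + moss(1) = 3 (expected 5)
Line 2: forever(3) + the(1) + hoof(1) + circles(2) = 7 ✓
Line 3: sleepy(2) + wave(1) + gathers(2) = 5 ✓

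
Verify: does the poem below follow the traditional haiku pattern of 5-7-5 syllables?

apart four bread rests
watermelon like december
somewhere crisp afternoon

Line 1: apart (2), four (1), bread (1), rests (1) → 5 ✓
Line 2: watermelon (4), like (1), december (3) → 8 (expected 7)
Line 3: somewhere (2), crisp (1), afternoon (3) → 6 (expected 5)

No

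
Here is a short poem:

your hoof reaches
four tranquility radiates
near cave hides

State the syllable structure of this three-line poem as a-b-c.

4-8-3

Line 1: your (1), hoof (1), reaches (2) → 4
Line 2: four (1), tranquility (4), radiates (3) → 8
Line 3: near (1), cave (1), hides (1) → 3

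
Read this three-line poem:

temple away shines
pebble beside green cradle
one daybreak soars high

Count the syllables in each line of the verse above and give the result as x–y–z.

Line 1: "temple away shines": 2+2+1 = 5
Line 2: "pebble beside green cradle": 2+2+1+2 = 7
Line 3: "one daybreak soars high": 1+2+1+1 = 5

5–7–5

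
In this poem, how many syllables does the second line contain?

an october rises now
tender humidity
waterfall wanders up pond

The second line: tender(2) + humidity(4) = 6

6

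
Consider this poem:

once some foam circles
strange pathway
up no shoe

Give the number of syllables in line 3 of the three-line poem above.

Line 3: up (1), no (1), shoe (1) → 3

3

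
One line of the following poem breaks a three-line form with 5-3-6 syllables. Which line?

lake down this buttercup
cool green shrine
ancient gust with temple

The first line

Line 1: lake(1) + down(1) + this(1) + buttercup(3) = 6 (expected 5)
Line 2: cool(1) + green(1) + shrine(1) = 3 ✓
Line 3: ancient(2) + gust(1) + with(1) + temple(2) = 6 ✓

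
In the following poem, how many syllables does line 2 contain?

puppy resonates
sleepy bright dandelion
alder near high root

Line 2: sleepy (2), bright (1), dandelion (4) → 7

7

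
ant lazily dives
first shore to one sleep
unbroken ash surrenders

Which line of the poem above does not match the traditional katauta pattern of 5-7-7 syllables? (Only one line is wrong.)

Line 1: ant (1), lazily (3), dives (1) → 5 ✓
Line 2: first (1), shore (1), to (1), one (1), sleep (1) → 5 (expected 7)
Line 3: unbroken (3), ash (1), surrenders (3) → 7 ✓

The second line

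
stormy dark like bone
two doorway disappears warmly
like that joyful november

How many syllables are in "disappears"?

3

"disappears" has 3 syllables.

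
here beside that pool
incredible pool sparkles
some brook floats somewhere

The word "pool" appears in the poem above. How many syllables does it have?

1

"pool" has 1 syllable.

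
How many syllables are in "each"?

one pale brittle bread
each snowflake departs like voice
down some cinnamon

1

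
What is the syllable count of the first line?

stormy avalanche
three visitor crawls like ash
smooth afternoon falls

The first line: stormy(2) + avalanche(3) = 5

5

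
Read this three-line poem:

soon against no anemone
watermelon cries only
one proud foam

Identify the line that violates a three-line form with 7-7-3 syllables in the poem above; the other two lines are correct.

Line 1

Line 1: soon (1), against (2), no (1), anemone (4) → 8 (expected 7)
Line 2: watermelon (4), cries (1), only (2) → 7 ✓
Line 3: one (1), proud (1), foam (1) → 3 ✓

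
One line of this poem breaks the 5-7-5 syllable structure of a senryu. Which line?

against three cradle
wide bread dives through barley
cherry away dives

The second line

Line 1: against(2) + three(1) + cradle(2) = 5 ✓
Line 2: wide(1) + bread(1) + dives(1) + through(1) + barley(2) = 6 (expected 7)
Line 3: cherry(2) + away(2) + dives(1) = 5 ✓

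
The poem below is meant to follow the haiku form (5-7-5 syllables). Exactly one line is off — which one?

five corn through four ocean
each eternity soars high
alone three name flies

Line 1

Line 1: five (1), corn (1), through (1), four (1), ocean (2) → 6 (expected 5)
Line 2: each (1), eternity (4), soars (1), high (1) → 7 ✓
Line 3: alone (2), three (1), name (1), flies (1) → 5 ✓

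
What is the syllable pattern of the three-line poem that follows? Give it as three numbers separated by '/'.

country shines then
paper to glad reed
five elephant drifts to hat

Line 1: country(2) + shines(1) + then(1) = 4
Line 2: paper(2) + to(1) + glad(1) + reed(1) = 5
Line 3: five(1) + elephant(3) + drifts(1) + to(1) + hat(1) = 7

4/5/7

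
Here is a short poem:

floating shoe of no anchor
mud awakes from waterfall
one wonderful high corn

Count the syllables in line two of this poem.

Line two: mud (1), awakes (2), from (1), waterfall (3) → 7

7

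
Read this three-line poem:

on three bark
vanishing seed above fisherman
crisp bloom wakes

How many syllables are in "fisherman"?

3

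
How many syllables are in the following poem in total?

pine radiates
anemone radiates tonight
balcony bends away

Line 1: "pine radiates": 1+3 = 4
Line 2: "anemone radiates tonight": 4+3+2 = 9
Line 3: "balcony bends away": 3+1+2 = 6
Total: 4 + 9 + 6 = 19

19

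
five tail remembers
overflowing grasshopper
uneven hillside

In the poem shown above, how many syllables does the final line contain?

5

The final line: "uneven hillside": 3+2 = 5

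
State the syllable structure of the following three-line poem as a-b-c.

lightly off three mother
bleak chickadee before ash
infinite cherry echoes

6-7-7

Line 1: "lightly off three mother": 2+1+1+2 = 6
Line 2: "bleak chickadee before ash": 1+3+2+1 = 7
Line 3: "infinite cherry echoes": 3+2+2 = 7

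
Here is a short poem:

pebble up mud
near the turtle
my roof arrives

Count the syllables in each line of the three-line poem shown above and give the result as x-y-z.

Line 1: pebble(2) + up(1) + mud(1) = 4
Line 2: near(1) + the(1) + turtle(2) = 4
Line 3: my(1) + roof(1) + arrives(2) = 4

4-4-4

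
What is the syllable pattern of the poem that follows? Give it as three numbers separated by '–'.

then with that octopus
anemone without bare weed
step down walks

6–8–3

Line 1: "then with that octopus": 1+1+1+3 = 6
Line 2: "anemone without bare weed": 4+2+1+1 = 8
Line 3: "step down walks": 1+1+1 = 3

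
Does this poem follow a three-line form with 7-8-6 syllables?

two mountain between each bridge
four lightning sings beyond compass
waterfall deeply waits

Yes

Line 1: "two mountain between each bridge": 1+2+2+1+1 = 7 ✓
Line 2: "four lightning sings beyond compass": 1+2+1+2+2 = 8 ✓
Line 3: "waterfall deeply waits": 3+2+1 = 6 ✓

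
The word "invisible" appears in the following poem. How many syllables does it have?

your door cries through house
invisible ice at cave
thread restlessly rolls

"invisible" has 4 syllables.

4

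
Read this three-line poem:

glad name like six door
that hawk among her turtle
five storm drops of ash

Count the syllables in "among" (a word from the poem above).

2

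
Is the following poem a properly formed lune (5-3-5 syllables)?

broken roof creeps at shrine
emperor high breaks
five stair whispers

Line 1: broken(2) + roof(1) + creeps(1) + at(1) + shrine(1) = 6 (expected 5)
Line 2: emperor(3) + high(1) + breaks(1) = 5 (expected 3)
Line 3: five(1) + stair(1) + whispers(2) = 4 (expected 5)

No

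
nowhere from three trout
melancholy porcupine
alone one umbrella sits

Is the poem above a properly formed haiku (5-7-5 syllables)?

Line 1: nowhere (2), from (1), three (1), trout (1) → 5 ✓
Line 2: melancholy (4), porcupine (3) → 7 ✓
Line 3: alone (2), one (1), umbrella (3), sits (1) → 7 (expected 5)

No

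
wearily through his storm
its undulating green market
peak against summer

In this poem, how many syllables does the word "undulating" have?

4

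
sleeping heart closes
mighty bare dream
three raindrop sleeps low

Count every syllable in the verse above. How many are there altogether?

14

Line 1: sleeping (2), heart (1), closes (2) → 5
Line 2: mighty (2), bare (1), dream (1) → 4
Line 3: three (1), raindrop (2), sleeps (1), low (1) → 5
Total: 5 + 4 + 5 = 14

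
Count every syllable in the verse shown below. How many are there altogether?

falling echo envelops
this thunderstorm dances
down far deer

Line 1: "falling echo envelops": 2+2+3 = 7
Line 2: "this thunderstorm dances": 1+3+2 = 6
Line 3: "down far deer": 1+1+1 = 3
Total: 7 + 6 + 3 = 16

16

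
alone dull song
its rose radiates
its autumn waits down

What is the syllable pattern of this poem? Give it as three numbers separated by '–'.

Line 1: alone (2), dull (1), song (1) → 4
Line 2: its (1), rose (1), radiates (3) → 5
Line 3: its (1), autumn (2), waits (1), down (1) → 5

4–5–5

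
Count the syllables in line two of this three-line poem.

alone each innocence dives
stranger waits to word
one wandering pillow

Line two: "stranger waits to word": 2+1+1+1 = 5

5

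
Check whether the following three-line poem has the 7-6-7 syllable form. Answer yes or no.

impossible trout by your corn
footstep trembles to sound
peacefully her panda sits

Line 1: impossible(4) + trout(1) + by(1) + your(1) + corn(1) = 8 (expected 7)
Line 2: footstep(2) + trembles(2) + to(1) + sound(1) = 6 ✓
Line 3: peacefully(3) + her(1) + panda(2) + sits(1) = 7 ✓

No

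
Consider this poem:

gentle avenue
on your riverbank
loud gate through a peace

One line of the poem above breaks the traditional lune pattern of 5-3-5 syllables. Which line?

Line 1: gentle (2), avenue (3) → 5 ✓
Line 2: on (1), your (1), riverbank (3) → 5 (expected 3)
Line 3: loud (1), gate (1), through (1), a (1), peace (1) → 5 ✓

Line 2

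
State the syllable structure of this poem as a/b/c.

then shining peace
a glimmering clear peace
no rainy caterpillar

4/6/7

Line 1: "then shining peace": 1+2+1 = 4
Line 2: "a glimmering clear peace": 1+3+1+1 = 6
Line 3: "no rainy caterpillar": 1+2+4 = 7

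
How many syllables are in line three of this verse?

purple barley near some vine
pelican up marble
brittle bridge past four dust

6

Line three: brittle (2), bridge (1), past (1), four (1), dust (1) → 6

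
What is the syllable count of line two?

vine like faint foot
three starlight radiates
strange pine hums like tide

Line two: "three starlight radiates": 1+2+3 = 6

6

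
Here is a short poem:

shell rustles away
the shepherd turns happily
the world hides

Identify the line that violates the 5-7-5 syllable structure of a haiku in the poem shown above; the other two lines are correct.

Line 1: shell (1), rustles (2), away (2) → 5 ✓
Line 2: the (1), shepherd (2), turns (1), happily (3) → 7 ✓
Line 3: the (1), world (1), hides (1) → 3 (expected 5)

Line 3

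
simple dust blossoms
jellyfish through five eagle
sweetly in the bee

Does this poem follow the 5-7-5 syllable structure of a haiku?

Line 1: simple(2) + dust(1) + blossoms(2) = 5 ✓
Line 2: jellyfish(3) + through(1) + five(1) + eagle(2) = 7 ✓
Line 3: sweetly(2) + in(1) + the(1) + bee(1) = 5 ✓

Yes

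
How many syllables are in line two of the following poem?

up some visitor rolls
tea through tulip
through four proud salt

4

Line two: tea(1) + through(1) + tulip(2) = 4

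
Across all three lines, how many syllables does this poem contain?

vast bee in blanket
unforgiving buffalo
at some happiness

Line 1: "vast bee in blanket": 1+1+1+2 = 5
Line 2: "unforgiving buffalo": 4+3 = 7
Line 3: "at some happiness": 1+1+3 = 5
Total: 5 + 7 + 5 = 17

17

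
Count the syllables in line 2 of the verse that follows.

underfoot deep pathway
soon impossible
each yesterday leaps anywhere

5

Line 2: soon(1) + impossible(4) = 5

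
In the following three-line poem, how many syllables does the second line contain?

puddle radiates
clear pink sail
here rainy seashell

3

The second line: clear (1), pink (1), sail (1) → 3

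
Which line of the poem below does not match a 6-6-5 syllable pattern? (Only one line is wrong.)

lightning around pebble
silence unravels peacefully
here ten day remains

The second line

Line 1: "lightning around pebble": 2+2+2 = 6 ✓
Line 2: "silence unravels peacefully": 2+3+3 = 8 (expected 6)
Line 3: "here ten day remains": 1+1+1+2 = 5 ✓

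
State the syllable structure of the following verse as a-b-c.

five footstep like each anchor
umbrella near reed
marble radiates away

Line 1: "five footstep like each anchor": 1+2+1+1+2 = 7
Line 2: "umbrella near reed": 3+1+1 = 5
Line 3: "marble radiates away": 2+3+2 = 7

7-5-7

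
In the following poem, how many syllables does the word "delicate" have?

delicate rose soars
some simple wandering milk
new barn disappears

3

"delicate" has 3 syllables.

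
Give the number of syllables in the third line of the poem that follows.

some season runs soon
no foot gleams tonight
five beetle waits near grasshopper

8

The third line: five (1), beetle (2), waits (1), near (1), grasshopper (3) → 8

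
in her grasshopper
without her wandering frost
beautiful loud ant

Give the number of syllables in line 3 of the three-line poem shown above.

Line 3: beautiful (3), loud (1), ant (1) → 5

5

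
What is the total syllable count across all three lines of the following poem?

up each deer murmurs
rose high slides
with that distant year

Line 1: up(1) + each(1) + deer(1) + murmurs(2) = 5
Line 2: rose(1) + high(1) + slides(1) = 3
Line 3: with(1) + that(1) + distant(2) + year(1) = 5
Total: 5 + 3 + 5 = 13

13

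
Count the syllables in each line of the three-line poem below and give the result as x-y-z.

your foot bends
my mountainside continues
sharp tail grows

Line 1: your (1), foot (1), bends (1) → 3
Line 2: my (1), mountainside (3), continues (3) → 7
Line 3: sharp (1), tail (1), grows (1) → 3

3-7-3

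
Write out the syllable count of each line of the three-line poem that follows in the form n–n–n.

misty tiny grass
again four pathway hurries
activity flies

Line 1: misty(2) + tiny(2) + grass(1) = 5
Line 2: again(2) + four(1) + pathway(2) + hurries(2) = 7
Line 3: activity(4) + flies(1) = 5

5–7–5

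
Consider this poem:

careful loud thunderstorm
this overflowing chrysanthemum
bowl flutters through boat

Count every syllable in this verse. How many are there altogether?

20

Line 1: "careful loud thunderstorm": 2+1+3 = 6
Line 2: "this overflowing chrysanthemum": 1+4+4 = 9
Line 3: "bowl flutters through boat": 1+2+1+1 = 5
Total: 6 + 9 + 5 = 20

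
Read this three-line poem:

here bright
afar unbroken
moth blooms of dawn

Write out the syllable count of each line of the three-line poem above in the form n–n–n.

Line 1: here(1) + bright(1) = 2
Line 2: afar(2) + unbroken(3) = 5
Line 3: moth(1) + blooms(1) + of(1) + dawn(1) = 4

2–5–4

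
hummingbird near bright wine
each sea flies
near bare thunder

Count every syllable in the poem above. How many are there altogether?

13

Line 1: "hummingbird near bright wine": 3+1+1+1 = 6
Line 2: "each sea flies": 1+1+1 = 3
Line 3: "near bare thunder": 1+1+2 = 4
Total: 6 + 3 + 4 = 13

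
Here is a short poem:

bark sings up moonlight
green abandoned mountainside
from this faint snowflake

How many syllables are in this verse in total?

17

Line 1: "bark sings up moonlight": 1+1+1+2 = 5
Line 2: "green abandoned mountainside": 1+3+3 = 7
Line 3: "from this faint snowflake": 1+1+1+2 = 5
Total: 5 + 7 + 5 = 17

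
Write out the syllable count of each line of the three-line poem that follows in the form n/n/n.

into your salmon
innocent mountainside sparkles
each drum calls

5/8/3

Line 1: into(2) + your(1) + salmon(2) = 5
Line 2: innocent(3) + mountainside(3) + sparkles(2) = 8
Line 3: each(1) + drum(1) + calls(1) = 3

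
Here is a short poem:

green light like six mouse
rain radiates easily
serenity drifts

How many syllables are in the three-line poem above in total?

17

Line 1: green (1), light (1), like (1), six (1), mouse (1) → 5
Line 2: rain (1), radiates (3), easily (3) → 7
Line 3: serenity (4), drifts (1) → 5
Total: 5 + 7 + 5 = 17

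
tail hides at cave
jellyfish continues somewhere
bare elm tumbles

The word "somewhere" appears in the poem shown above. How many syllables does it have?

2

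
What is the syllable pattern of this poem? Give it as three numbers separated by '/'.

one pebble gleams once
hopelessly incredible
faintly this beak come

5/7/5

Line 1: one (1), pebble (2), gleams (1), once (1) → 5
Line 2: hopelessly (3), incredible (4) → 7
Line 3: faintly (2), this (1), beak (1), come (1) → 5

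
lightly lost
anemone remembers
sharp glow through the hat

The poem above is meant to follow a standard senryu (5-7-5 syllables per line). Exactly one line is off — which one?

The first line

Line 1: lightly(2) + lost(1) = 3 (expected 5)
Line 2: anemone(4) + remembers(3) = 7 ✓
Line 3: sharp(1) + glow(1) + through(1) + the(1) + hat(1) = 5 ✓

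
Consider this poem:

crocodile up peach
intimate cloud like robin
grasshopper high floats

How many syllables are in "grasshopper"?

3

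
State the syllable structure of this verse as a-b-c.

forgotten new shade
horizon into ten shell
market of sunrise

5-7-5

Line 1: forgotten (3), new (1), shade (1) → 5
Line 2: horizon (3), into (2), ten (1), shell (1) → 7
Line 3: market (2), of (1), sunrise (2) → 5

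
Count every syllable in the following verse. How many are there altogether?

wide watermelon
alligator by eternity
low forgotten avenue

Line 1: wide(1) + watermelon(4) = 5
Line 2: alligator(4) + by(1) + eternity(4) = 9
Line 3: low(1) + forgotten(3) + avenue(3) = 7
Total: 5 + 9 + 7 = 21

21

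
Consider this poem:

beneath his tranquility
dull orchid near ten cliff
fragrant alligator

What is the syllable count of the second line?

6

The second line: dull(1) + orchid(2) + near(1) + ten(1) + cliff(1) = 6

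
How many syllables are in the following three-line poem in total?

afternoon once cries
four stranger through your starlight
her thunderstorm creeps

17

Line 1: afternoon(3) + once(1) + cries(1) = 5
Line 2: four(1) + stranger(2) + through(1) + your(1) + starlight(2) = 7
Line 3: her(1) + thunderstorm(3) + creeps(1) = 5
Total: 5 + 7 + 5 = 17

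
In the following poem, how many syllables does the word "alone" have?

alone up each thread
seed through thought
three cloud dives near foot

2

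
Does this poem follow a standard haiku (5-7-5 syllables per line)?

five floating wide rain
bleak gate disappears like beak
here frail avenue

Line 1: five (1), floating (2), wide (1), rain (1) → 5 ✓
Line 2: bleak (1), gate (1), disappears (3), like (1), beak (1) → 7 ✓
Line 3: here (1), frail (1), avenue (3) → 5 ✓

Yes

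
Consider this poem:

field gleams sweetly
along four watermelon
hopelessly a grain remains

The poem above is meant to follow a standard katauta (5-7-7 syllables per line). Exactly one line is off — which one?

The first line

Line 1: field(1) + gleams(1) + sweetly(2) = 4 (expected 5)
Line 2: along(2) + four(1) + watermelon(4) = 7 ✓
Line 3: hopelessly(3) + a(1) + grain(1) + remains(2) = 7 ✓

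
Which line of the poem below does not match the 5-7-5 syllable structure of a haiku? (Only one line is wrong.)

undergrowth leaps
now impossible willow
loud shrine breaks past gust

The first line

Line 1: "undergrowth leaps": 3+1 = 4 (expected 5)
Line 2: "now impossible willow": 1+4+2 = 7 ✓
Line 3: "loud shrine breaks past gust": 1+1+1+1+1 = 5 ✓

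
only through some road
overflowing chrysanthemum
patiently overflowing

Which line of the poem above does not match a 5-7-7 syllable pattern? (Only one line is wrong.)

The second line

Line 1: only (2), through (1), some (1), road (1) → 5 ✓
Line 2: overflowing (4), chrysanthemum (4) → 8 (expected 7)
Line 3: patiently (3), overflowing (4) → 7 ✓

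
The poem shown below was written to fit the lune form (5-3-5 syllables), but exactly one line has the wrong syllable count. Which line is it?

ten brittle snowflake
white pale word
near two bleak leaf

Line 3

Line 1: ten(1) + brittle(2) + snowflake(2) = 5 ✓
Line 2: white(1) + pale(1) + word(1) = 3 ✓
Line 3: near(1) + two(1) + bleak(1) + leaf(1) = 4 (expected 5)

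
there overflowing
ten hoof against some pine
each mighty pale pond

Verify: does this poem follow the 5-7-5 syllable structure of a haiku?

No

Line 1: "there overflowing": 1+4 = 5 ✓
Line 2: "ten hoof against some pine": 1+1+2+1+1 = 6 (expected 7)
Line 3: "each mighty pale pond": 1+2+1+1 = 5 ✓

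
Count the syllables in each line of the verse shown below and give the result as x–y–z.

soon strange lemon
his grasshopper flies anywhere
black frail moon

Line 1: "soon strange lemon": 1+1+2 = 4
Line 2: "his grasshopper flies anywhere": 1+3+1+3 = 8
Line 3: "black frail moon": 1+1+1 = 3

4–8–3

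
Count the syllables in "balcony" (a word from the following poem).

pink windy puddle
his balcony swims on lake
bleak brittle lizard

3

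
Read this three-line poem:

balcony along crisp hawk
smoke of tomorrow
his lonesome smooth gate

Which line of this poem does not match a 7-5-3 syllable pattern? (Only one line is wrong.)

Line 1: balcony (3), along (2), crisp (1), hawk (1) → 7 ✓
Line 2: smoke (1), of (1), tomorrow (3) → 5 ✓
Line 3: his (1), lonesome (2), smooth (1), gate (1) → 5 (expected 3)

The third line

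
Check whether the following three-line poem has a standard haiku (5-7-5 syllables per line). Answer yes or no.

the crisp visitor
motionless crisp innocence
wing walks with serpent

Yes

Line 1: the(1) + crisp(1) + visitor(3) = 5 ✓
Line 2: motionless(3) + crisp(1) + innocence(3) = 7 ✓
Line 3: wing(1) + walks(1) + with(1) + serpent(2) = 5 ✓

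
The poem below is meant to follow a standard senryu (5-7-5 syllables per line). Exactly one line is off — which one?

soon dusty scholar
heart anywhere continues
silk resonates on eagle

Line 3

Line 1: "soon dusty scholar": 1+2+2 = 5 ✓
Line 2: "heart anywhere continues": 1+3+3 = 7 ✓
Line 3: "silk resonates on eagle": 1+3+1+2 = 7 (expected 5)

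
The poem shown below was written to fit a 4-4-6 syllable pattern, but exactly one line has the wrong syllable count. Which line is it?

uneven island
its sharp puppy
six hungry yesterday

Line 1: uneven (3), island (2) → 5 (expected 4)
Line 2: its (1), sharp (1), puppy (2) → 4 ✓
Line 3: six (1), hungry (2), yesterday (3) → 6 ✓

The first line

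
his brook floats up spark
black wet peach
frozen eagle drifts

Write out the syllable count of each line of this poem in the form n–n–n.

Line 1: his(1) + brook(1) + floats(1) + up(1) + spark(1) = 5
Line 2: black(1) + wet(1) + peach(1) = 3
Line 3: frozen(2) + eagle(2) + drifts(1) = 5

5–3–5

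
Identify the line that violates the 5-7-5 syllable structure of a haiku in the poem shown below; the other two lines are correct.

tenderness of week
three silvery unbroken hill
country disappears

Line 2

Line 1: tenderness (3), of (1), week (1) → 5 ✓
Line 2: three (1), silvery (3), unbroken (3), hill (1) → 8 (expected 7)
Line 3: country (2), disappears (3) → 5 ✓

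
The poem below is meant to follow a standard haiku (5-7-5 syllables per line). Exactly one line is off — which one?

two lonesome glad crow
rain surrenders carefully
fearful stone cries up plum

Line 3

Line 1: "two lonesome glad crow": 1+2+1+1 = 5 ✓
Line 2: "rain surrenders carefully": 1+3+3 = 7 ✓
Line 3: "fearful stone cries up plum": 2+1+1+1+1 = 6 (expected 5)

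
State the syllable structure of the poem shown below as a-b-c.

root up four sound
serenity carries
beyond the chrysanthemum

4-6-7

Line 1: "root up four sound": 1+1+1+1 = 4
Line 2: "serenity carries": 4+2 = 6
Line 3: "beyond the chrysanthemum": 2+1+4 = 7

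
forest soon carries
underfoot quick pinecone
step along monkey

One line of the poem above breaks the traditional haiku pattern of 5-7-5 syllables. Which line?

Line 1: forest(2) + soon(1) + carries(2) = 5 ✓
Line 2: underfoot(3) + quick(1) + pinecone(2) = 6 (expected 7)
Line 3: step(1) + along(2) + monkey(2) = 5 ✓

Line 2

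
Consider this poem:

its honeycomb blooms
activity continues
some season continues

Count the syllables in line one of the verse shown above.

5

Line one: its (1), honeycomb (3), blooms (1) → 5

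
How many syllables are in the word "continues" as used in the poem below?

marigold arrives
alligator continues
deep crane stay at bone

3

"continues" has 3 syllables.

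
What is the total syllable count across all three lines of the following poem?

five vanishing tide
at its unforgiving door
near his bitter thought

Line 1: five (1), vanishing (3), tide (1) → 5
Line 2: at (1), its (1), unforgiving (4), door (1) → 7
Line 3: near (1), his (1), bitter (2), thought (1) → 5
Total: 5 + 7 + 5 = 17

17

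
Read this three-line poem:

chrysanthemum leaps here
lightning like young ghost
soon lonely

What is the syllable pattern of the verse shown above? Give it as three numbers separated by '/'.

Line 1: chrysanthemum(4) + leaps(1) + here(1) = 6
Line 2: lightning(2) + like(1) + young(1) + ghost(1) = 5
Line 3: soon(1) + lonely(2) = 3

6/5/3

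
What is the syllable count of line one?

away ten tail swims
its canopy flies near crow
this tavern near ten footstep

Line one: away(2) + ten(1) + tail(1) + swims(1) = 5

5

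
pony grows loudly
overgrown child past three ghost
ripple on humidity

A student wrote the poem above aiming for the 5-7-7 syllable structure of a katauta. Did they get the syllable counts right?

Line 1: pony (2), grows (1), loudly (2) → 5 ✓
Line 2: overgrown (3), child (1), past (1), three (1), ghost (1) → 7 ✓
Line 3: ripple (2), on (1), humidity (4) → 7 ✓

Yes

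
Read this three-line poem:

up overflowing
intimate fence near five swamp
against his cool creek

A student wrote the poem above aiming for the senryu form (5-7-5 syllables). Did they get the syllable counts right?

Yes

Line 1: up(1) + overflowing(4) = 5 ✓
Line 2: intimate(3) + fence(1) + near(1) + five(1) + swamp(1) = 7 ✓
Line 3: against(2) + his(1) + cool(1) + creek(1) = 5 ✓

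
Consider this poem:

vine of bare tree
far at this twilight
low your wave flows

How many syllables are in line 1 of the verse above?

Line 1: "vine of bare tree": 1+1+1+1 = 4

4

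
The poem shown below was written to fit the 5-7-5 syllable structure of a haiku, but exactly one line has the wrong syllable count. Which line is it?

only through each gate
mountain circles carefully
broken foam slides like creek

Line 1: only (2), through (1), each (1), gate (1) → 5 ✓
Line 2: mountain (2), circles (2), carefully (3) → 7 ✓
Line 3: broken (2), foam (1), slides (1), like (1), creek (1) → 6 (expected 5)

The third line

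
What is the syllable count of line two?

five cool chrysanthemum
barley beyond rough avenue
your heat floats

Line two: barley(2) + beyond(2) + rough(1) + avenue(3) = 8

8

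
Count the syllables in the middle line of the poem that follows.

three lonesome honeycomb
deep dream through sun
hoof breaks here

4

The middle line: "deep dream through sun": 1+1+1+1 = 4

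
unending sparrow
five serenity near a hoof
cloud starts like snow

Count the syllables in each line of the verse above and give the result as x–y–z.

Line 1: unending (3), sparrow (2) → 5
Line 2: five (1), serenity (4), near (1), a (1), hoof (1) → 8
Line 3: cloud (1), starts (1), like (1), snow (1) → 4

5–8–4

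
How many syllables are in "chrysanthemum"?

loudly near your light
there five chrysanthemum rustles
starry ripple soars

4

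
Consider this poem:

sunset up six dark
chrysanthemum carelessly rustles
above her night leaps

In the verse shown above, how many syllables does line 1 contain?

Line 1: sunset (2), up (1), six (1), dark (1) → 5

5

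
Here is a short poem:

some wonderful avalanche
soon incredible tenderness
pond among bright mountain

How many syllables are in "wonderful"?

3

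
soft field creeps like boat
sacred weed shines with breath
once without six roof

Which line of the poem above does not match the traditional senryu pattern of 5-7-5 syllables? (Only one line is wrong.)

Line 1: "soft field creeps like boat": 1+1+1+1+1 = 5 ✓
Line 2: "sacred weed shines with breath": 2+1+1+1+1 = 6 (expected 7)
Line 3: "once without six roof": 1+2+1+1 = 5 ✓

Line 2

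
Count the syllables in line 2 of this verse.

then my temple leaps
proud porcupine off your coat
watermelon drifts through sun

Line 2: proud (1), porcupine (3), off (1), your (1), coat (1) → 7

7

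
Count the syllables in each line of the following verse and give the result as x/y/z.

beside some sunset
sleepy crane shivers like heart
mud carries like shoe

Line 1: beside(2) + some(1) + sunset(2) = 5
Line 2: sleepy(2) + crane(1) + shivers(2) + like(1) + heart(1) = 7
Line 3: mud(1) + carries(2) + like(1) + shoe(1) = 5

5/7/5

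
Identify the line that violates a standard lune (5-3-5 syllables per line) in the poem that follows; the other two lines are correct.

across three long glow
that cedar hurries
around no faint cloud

Line 1: "across three long glow": 2+1+1+1 = 5 ✓
Line 2: "that cedar hurries": 1+2+2 = 5 (expected 3)
Line 3: "around no faint cloud": 2+1+1+1 = 5 ✓

The second line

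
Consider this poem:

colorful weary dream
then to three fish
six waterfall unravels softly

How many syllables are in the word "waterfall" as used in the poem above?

3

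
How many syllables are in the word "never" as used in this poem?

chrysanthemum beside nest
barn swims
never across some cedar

2

"never" has 2 syllables.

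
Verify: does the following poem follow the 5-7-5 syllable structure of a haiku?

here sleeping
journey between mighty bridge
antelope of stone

Line 1: "here sleeping": 1+2 = 3 (expected 5)
Line 2: "journey between mighty bridge": 2+2+2+1 = 7 ✓
Line 3: "antelope of stone": 3+1+1 = 5 ✓

No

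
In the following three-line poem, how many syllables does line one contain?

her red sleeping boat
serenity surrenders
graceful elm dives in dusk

Line one: her(1) + red(1) + sleeping(2) + boat(1) = 5

5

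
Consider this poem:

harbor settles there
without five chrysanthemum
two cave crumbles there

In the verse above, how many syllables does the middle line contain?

7

The middle line: "without five chrysanthemum": 2+1+4 = 7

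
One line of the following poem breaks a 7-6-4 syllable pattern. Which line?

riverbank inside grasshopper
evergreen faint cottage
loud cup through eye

Line 1

Line 1: riverbank (3), inside (2), grasshopper (3) → 8 (expected 7)
Line 2: evergreen (3), faint (1), cottage (2) → 6 ✓
Line 3: loud (1), cup (1), through (1), eye (1) → 4 ✓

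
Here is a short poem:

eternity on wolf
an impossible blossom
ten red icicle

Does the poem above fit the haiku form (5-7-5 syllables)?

No

Line 1: eternity (4), on (1), wolf (1) → 6 (expected 5)
Line 2: an (1), impossible (4), blossom (2) → 7 ✓
Line 3: ten (1), red (1), icicle (3) → 5 ✓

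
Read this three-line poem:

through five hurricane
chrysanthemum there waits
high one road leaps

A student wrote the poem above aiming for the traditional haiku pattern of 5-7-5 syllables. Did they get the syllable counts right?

Line 1: through (1), five (1), hurricane (3) → 5 ✓
Line 2: chrysanthemum (4), there (1), waits (1) → 6 (expected 7)
Line 3: high (1), one (1), road (1), leaps (1) → 4 (expected 5)

No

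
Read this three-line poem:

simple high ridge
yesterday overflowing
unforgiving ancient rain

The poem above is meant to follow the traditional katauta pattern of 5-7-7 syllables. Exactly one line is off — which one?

The first line

Line 1: simple (2), high (1), ridge (1) → 4 (expected 5)
Line 2: yesterday (3), overflowing (4) → 7 ✓
Line 3: unforgiving (4), ancient (2), rain (1) → 7 ✓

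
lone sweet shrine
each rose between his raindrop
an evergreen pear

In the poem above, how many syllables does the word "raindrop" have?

"raindrop" has 2 syllables.

2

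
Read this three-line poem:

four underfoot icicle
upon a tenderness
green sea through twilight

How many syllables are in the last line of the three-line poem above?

The last line: green (1), sea (1), through (1), twilight (2) → 5

5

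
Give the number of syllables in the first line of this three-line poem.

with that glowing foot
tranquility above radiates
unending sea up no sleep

5

The first line: with(1) + that(1) + glowing(2) + foot(1) = 5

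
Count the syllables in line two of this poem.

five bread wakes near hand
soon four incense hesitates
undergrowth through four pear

7

Line two: soon (1), four (1), incense (2), hesitates (3) → 7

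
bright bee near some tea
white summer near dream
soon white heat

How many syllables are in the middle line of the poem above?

The middle line: white(1) + summer(2) + near(1) + dream(1) = 5

5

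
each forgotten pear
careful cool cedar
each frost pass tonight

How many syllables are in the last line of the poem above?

The last line: each (1), frost (1), pass (1), tonight (2) → 5

5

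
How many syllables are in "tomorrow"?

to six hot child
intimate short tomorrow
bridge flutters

"tomorrow" has 3 syllables.

3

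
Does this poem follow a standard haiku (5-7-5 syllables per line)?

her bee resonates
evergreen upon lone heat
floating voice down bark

Line 1: her(1) + bee(1) + resonates(3) = 5 ✓
Line 2: evergreen(3) + upon(2) + lone(1) + heat(1) = 7 ✓
Line 3: floating(2) + voice(1) + down(1) + bark(1) = 5 ✓

Yes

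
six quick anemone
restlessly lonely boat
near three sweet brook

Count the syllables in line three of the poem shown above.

4

Line three: near(1) + three(1) + sweet(1) + brook(1) = 4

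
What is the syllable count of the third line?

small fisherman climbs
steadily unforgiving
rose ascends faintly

The third line: rose (1), ascends (2), faintly (2) → 5

5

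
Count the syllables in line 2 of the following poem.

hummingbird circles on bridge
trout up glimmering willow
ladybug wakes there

Line 2: trout (1), up (1), glimmering (3), willow (2) → 7

7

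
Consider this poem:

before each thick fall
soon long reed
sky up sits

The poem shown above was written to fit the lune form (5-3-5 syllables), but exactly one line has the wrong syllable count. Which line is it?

Line 1: before (2), each (1), thick (1), fall (1) → 5 ✓
Line 2: soon (1), long (1), reed (1) → 3 ✓
Line 3: sky (1), up (1), sits (1) → 3 (expected 5)

Line 3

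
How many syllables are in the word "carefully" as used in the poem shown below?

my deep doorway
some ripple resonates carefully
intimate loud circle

3

"carefully" has 3 syllables.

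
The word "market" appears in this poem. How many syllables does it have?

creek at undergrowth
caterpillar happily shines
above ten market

"market" has 2 syllables.

2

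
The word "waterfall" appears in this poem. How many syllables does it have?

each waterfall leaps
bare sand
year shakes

3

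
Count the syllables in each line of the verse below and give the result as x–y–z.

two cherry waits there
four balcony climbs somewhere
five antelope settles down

Line 1: two(1) + cherry(2) + waits(1) + there(1) = 5
Line 2: four(1) + balcony(3) + climbs(1) + somewhere(2) = 7
Line 3: five(1) + antelope(3) + settles(2) + down(1) = 7

5–7–7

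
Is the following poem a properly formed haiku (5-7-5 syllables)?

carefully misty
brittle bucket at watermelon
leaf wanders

Line 1: "carefully misty": 3+2 = 5 ✓
Line 2: "brittle bucket at watermelon": 2+2+1+4 = 9 (expected 7)
Line 3: "leaf wanders": 1+2 = 3 (expected 5)

No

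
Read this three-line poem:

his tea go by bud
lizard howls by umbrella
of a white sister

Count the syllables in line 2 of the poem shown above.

7

Line 2: lizard(2) + howls(1) + by(1) + umbrella(3) = 7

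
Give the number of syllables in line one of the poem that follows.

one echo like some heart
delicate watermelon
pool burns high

Line one: one (1), echo (2), like (1), some (1), heart (1) → 6

6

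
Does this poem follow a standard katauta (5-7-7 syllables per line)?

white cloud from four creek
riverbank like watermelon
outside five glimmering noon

Line 1: white (1), cloud (1), from (1), four (1), creek (1) → 5 ✓
Line 2: riverbank (3), like (1), watermelon (4) → 8 (expected 7)
Line 3: outside (2), five (1), glimmering (3), noon (1) → 7 ✓

No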